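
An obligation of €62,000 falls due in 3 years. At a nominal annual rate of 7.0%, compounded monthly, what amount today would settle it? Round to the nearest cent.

Periodic rate i = 0.07/12 = 0.00583333; n = 3 × 12 = 36 periods.
Discount factor = (1+0.00583333)^(−36) = 0.811079; PV = 62,000 × 0.811079 = 50,286.8954

€50,286.90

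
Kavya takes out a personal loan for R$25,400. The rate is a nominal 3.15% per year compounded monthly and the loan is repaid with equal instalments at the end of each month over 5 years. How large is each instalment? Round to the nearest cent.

i = 0.0315/12 = 0.002625 per month; n = 5·12 = 60.
Annuity-PV factor = 55.446431; PMT = 25400 / 55.446431 = 458.0998

R$458.10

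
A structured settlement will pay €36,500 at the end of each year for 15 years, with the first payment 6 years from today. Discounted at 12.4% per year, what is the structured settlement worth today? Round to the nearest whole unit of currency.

€135,659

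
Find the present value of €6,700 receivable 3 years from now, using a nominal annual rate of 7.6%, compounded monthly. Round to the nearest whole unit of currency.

€5,338

With 12 periods per year: i = 0.00633333, n = 36.
PV = FV·(1+i)^(−n) = 6,700 × 0.796697 = 5,337.8689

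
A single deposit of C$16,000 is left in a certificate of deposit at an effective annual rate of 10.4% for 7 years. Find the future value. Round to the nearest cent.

FV = 16,000 × (1 + 0.104)^7 = 31,981.8437

C$31,981.84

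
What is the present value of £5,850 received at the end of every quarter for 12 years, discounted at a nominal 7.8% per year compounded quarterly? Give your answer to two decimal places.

Periodic rate i = 0.078/4 = 0.0195; n = 12 × 4 = 48 periods.
Annuity factor a(48|0.0195) = 30.987552; PV = 5850 × 30.987552 = 181,277.1785

£181,277.18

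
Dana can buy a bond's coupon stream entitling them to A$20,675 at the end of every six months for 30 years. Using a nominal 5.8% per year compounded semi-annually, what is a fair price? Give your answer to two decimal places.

A$584,661.05

i = 0.058/2 = 0.029 per half-year; n = 30·2 = 60.
PV = PMT · [1 − (1+i)^(−n)] / i = 20675 · 28.278648 = 584,661.0523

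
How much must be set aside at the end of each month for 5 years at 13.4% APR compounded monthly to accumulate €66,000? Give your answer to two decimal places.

Periodic rate i = 0.134/12 = 0.0111667; n = 5 × 12 = 60 periods.
FV-annuity factor = 84.805457; PMT = 66000 / 84.805457 = 778.2518

€778.25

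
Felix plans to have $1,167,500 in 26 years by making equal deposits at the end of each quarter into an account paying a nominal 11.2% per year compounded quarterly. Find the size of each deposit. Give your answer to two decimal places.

Periodic rate i = 0.112/4 = 0.028; n = 26 × 4 = 104 periods.
FV-annuity factor = 595.425987; PMT = 1.1675e+06 / 595.425987 = 1,960.7811

$1,960.78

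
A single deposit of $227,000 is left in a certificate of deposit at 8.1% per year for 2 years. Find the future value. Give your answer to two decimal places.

$265,263.35

FV = PV·(1+i)^n = 227,000 × 1.168561 = 265,263.3470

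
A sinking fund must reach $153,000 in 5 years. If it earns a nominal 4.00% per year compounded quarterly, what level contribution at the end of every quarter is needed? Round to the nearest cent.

$6,948.54

Periodic rate i = 0.04/4 = 0.01; n = 5 × 4 = 20 periods.
PMT = 153000 / ( [(1+0.01)^20 − 1] / 0.01 ) = 153000 / 22.019004 = 6,948.5432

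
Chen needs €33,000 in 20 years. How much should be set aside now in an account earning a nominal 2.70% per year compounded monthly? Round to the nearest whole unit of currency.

Periodic rate i = 0.027/12 = 0.00225; n = 20 × 12 = 240 periods.
Discount factor = (1+0.00225)^(−240) = 0.583102; PV = 33,000 × 0.583102 = 19,242.3610

€19,242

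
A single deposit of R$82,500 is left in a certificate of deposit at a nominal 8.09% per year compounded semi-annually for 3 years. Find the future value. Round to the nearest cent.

Periodic rate i = 0.0809/2 = 0.04045; n = 3 × 2 = 6 periods.
FV = 82,500 × (1 + 0.04045)^6 = 104,660.1218

R$104,660.12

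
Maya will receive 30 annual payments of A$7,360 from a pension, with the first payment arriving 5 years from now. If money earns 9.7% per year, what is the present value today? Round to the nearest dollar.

A$49,135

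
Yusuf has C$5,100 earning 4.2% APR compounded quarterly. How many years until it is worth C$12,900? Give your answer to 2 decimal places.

Periodic rate i = 0.042/4 = 0.0105.
n = ln(12900/5100) / ln(1+0.0105) = ln(2.52941) / 0.010445 = 88.8429 quarters
= 88.8429/4 years

22.21 years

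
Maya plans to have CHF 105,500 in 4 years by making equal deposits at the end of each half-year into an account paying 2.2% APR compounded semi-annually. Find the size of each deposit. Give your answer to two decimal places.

CHF 12,688.11

With 2 periods per year: i = 0.011, n = 8.
FV-annuity factor = 8.314870; PMT = 105500 / 8.314870 = 12,688.1118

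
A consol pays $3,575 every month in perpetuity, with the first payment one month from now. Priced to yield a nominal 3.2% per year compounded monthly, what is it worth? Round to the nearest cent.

Periodic rate i = 0.032/12 = 0.00266667.
PV = C/r = 3575/0.00266667 = 1,340,625.0000

$1,340,625.00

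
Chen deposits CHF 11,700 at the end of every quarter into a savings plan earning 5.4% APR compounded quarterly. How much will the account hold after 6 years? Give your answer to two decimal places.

i = 0.054/4 = 0.0135 per quarter; n = 6·4 = 24.
FV = 11700 × [(1+0.0135)^24 − 1] / 0.0135 = 11700 × 28.122492 = 329,033.1591

CHF 329,033.16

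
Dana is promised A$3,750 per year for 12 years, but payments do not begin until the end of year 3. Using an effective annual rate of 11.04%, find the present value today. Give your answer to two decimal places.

A$19,708.23

PV at t=2 (ordinary 12-year annuity): 3750 × a(12|0.1104) = 3750 × 6.480003 = 24,300.0120
Discount back 2 years: 24,300.0120 × (1+0.1104)^(−2) = 24,300.0120 × 0.811038 = 19,708.2282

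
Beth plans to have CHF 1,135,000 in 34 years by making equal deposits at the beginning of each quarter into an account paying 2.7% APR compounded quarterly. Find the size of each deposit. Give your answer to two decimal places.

CHF 5,084.90

With 4 periods per year: i = 0.00675, n = 136.
FV-annuity factor × (1+i) = 223.209837; PMT = 1.135e+06 / 223.209837 = 5,084.9013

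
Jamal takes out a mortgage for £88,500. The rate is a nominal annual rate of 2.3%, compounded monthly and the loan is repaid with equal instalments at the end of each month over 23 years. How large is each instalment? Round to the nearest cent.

With 12 periods per year: i = 0.00191667, n = 276.
PMT = 88500 / ( [1 − (1+0.00191667)^(−276)] / 0.00191667 ) = 88500 / 214.177951 = 413.2078

£413.21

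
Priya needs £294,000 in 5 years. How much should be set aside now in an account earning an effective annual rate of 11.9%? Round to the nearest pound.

PV = FV·(1+i)^(−n) = 294,000 × 0.569967 = 167,570.2424

£167,570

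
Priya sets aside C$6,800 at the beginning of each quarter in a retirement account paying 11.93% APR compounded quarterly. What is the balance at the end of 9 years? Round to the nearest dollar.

i = 0.1193/4 = 0.029825 per quarter; n = 9·4 = 36.
FV = 6800 × [(1+0.029825)^36 − 1] / 0.029825 × (1+i) = 6800 × 64.935209 = 441,559.4203
Payments are at the start of each period, so multiply by (1+i).

C$441,559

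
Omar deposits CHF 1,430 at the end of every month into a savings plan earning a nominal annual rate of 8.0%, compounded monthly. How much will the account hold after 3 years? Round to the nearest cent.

With 12 periods per year: i = 0.00666667, n = 36.
Accumulation factor s(36|0.00666667) = 40.535558; FV = 1430 × 40.535558 = 57,965.8476

CHF 57,965.85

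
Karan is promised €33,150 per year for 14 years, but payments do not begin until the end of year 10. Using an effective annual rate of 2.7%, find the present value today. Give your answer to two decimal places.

PV at t=9 (ordinary 14-year annuity): 33150 × a(14|0.027) = 33150 × 11.530587 = 382,238.9447
Discount back 9 years: 382,238.9447 × (1+0.027)^(−9) = 382,238.9447 × 0.786803 = 300,746.7488

€300,746.75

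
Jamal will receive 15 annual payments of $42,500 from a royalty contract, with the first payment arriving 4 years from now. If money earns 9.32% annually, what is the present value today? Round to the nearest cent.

$257,336.94

PV at t=3 (ordinary 15-year annuity): 42500 × a(15|0.0932) = 42500 × 7.910648 = 336,202.5550
PV₀ = 336,202.5550 / (1+0.0932)^3 = 336,202.5550 / 1.306468 = 257,336.9448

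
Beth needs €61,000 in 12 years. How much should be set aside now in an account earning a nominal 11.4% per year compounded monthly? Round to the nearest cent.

With 12 periods per year: i = 0.0095, n = 144.
Discount factor = (1+0.0095)^(−144) = 0.256265; PV = 61,000 × 0.256265 = 15,632.1705

€15,632.17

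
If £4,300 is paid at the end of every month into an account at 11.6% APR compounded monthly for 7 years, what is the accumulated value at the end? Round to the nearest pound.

£553,206

i = 0.116/12 = 0.00966667 per month; n = 7·12 = 84.
Accumulation factor s(84|0.00966667) = 128.652622; FV = 4300 × 128.652622 = 553,206.2742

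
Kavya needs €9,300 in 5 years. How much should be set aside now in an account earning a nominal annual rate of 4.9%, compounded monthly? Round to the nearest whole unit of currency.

i = 0.049/12 = 0.00408333 per month; n = 5·12 = 60.
PV = FV·(1+i)^(−n) = 9,300 × 0.783095 = 7,282.7843

€7,283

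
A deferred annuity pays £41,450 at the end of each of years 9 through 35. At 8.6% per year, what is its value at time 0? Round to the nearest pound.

£222,256

Value one period before first payment (t=8): 41450 × [1 − (1+0.086)^(−27)] / 0.086 = 41450 × 10.374488 = 430,022.5274
Discount back 8 years: 430,022.5274 × (1+0.086)^(−8) = 430,022.5274 × 0.516846 = 222,255.5453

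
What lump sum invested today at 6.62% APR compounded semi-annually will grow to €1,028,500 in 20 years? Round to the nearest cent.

€279,582.40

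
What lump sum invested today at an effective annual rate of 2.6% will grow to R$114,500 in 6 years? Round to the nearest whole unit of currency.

R$98,157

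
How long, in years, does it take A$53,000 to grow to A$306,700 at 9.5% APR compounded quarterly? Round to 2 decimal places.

18.70 years

Periodic rate i = 0.095/4 = 0.02375.
n = ln(306700/53000) / ln(1+0.02375) = ln(5.78679) / 0.023472 = 74.7934 quarters
= 74.7934/4 years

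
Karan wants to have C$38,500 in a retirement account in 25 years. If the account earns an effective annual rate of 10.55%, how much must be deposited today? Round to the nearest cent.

C$3,136.84

PV = 38,500 / (1 + 0.1055)^25 = 38,500 / 12.273507 = 3,136.8378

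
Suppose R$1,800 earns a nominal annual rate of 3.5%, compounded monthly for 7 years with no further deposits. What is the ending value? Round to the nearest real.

Periodic rate i = 0.035/12 = 0.00291667; n = 7 × 12 = 84 periods.
FV = PV·(1+i)^n = 1,800 × 1.277166 = 2,298.8984

R$2,299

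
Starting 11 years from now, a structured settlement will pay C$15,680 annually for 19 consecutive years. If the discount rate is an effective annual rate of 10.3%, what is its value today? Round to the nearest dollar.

C$48,248

Value one period before first payment (t=10): 15680 × [1 − (1+0.103)^(−19)] / 0.103 = 15680 × 8.201340 = 128,597.0034
PV₀ = 128,597.0034 / (1+0.103)^10 = 128,597.0034 / 2.665355 = 48,247.6010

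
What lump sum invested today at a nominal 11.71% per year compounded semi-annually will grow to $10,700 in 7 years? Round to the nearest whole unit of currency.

$4,824

With 2 periods per year: i = 0.05855, n = 14.
PV = 10,700 / (1 + 0.05855)^14 = 10,700 / 2.217988 = 4,824.1911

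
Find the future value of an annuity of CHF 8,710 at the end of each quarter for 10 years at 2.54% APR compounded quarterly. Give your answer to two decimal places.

CHF 395,224.07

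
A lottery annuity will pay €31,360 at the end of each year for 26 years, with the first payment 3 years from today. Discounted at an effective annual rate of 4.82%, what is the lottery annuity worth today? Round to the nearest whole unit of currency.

€418,025

Value one period before first payment (t=2): 31360 × [1 − (1+0.0482)^(−26)] / 0.0482 = 31360 × 14.645833 = 459,293.3297
Discount back 2 years: 459,293.3297 × (1+0.0482)^(−2) = 459,293.3297 × 0.910147 = 418,024.5880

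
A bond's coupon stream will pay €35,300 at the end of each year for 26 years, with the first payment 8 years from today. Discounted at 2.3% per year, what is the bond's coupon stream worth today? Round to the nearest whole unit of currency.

€584,245

PV at t=7 (ordinary 26-year annuity): 35300 × a(26|0.023) = 35300 × 19.406620 = 685,053.7016
PV₀ = 685,053.7016 / (1+0.023)^7 = 685,053.7016 / 1.172545 = 584,245.2381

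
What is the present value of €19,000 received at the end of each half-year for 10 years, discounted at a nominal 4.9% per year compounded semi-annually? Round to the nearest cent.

i = 0.049/2 = 0.0245 per half-year; n = 10·2 = 20.
PV = 19000 × [1 − (1+0.0245)^(−20)] / 0.0245 = 19000 × 15.663044 = 297,597.8449

€297,597.84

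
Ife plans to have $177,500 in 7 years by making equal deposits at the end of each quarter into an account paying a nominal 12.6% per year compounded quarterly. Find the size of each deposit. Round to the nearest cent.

Periodic rate i = 0.126/4 = 0.0315; n = 7 × 4 = 28 periods.
PMT = 177500 / ( [(1+0.0315)^28 − 1] / 0.0315 ) = 177500 / 43.907281 = 4,042.6097

$4,042.61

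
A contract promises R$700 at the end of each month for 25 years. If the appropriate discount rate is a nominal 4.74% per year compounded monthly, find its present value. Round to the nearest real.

R$122,906

i = 0.0474/12 = 0.00395 per month; n = 25·12 = 300.
PV = 700 × [1 − (1+0.00395)^(−300)] / 0.00395 = 700 × 175.579571 = 122,905.6996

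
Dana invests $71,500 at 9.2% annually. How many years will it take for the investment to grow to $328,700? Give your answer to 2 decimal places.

(1+i)^n = 328700/71500 = 4.59720, so n = ln 4.59720 / ln 1.092 = 17.3325 years

17.33 years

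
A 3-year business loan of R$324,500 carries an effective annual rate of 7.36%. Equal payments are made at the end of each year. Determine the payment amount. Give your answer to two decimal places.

Annuity-PV factor = 2.607150; PMT = 324500 / 2.607150 = 124,465.4002

R$124,465.40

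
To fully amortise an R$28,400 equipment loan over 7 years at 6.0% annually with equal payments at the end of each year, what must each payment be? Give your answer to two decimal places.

PMT = 28400 / ( [1 − (1+0.06)^(−7)] / 0.06 ) = 28400 / 5.582381 = 5,087.4345

R$5,087.43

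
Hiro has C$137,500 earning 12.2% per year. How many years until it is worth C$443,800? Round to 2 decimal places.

10.18 years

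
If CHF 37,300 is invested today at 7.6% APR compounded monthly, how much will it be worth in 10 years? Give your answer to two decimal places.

Periodic rate i = 0.076/12 = 0.00633333; n = 10 × 12 = 120 periods.
FV = PV·(1+i)^n = 37,300 × 2.133158 = 79,566.7883

CHF 79,566.79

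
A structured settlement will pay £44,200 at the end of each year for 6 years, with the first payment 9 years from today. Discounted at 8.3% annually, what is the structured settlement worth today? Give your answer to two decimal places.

Value one period before first payment (t=8): 44200 × [1 − (1+0.083)^(−6)] / 0.083 = 44200 × 4.581107 = 202,484.9081
PV₀ = 202,484.9081 / (1+0.083)^8 = 202,484.9081 / 1.892464 = 106,995.3753

£106,995.38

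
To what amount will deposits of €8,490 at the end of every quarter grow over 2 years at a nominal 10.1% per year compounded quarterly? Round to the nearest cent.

Periodic rate i = 0.101/4 = 0.02525; n = 2 × 4 = 8 periods.
Accumulation factor s(8|0.02525) = 8.743853; FV = 8490 × 8.743853 = 74,235.3157

€74,235.32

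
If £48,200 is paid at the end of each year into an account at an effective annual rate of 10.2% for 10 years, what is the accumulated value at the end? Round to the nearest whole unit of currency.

£775,590

FV = PMT · [(1+i)^n − 1] / i = 48200 · 16.091070 = 775,589.5724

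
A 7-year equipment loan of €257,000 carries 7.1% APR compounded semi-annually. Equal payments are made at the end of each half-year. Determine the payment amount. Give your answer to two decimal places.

i = 0.071/2 = 0.0355 per half-year; n = 7·2 = 14.
PMT = 257000 / ( [1 − (1+0.0355)^(−14)] / 0.0355 ) = 257000 / 10.883982 = 23,612.6825

€23,612.68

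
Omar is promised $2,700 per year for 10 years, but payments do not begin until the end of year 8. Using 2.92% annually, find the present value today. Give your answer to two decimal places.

$18,906.00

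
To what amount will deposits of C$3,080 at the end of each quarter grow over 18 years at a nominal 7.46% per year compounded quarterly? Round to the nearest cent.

Periodic rate i = 0.0746/4 = 0.01865; n = 18 × 4 = 72 periods.
Accumulation factor s(72|0.01865) = 149.205195; FV = 3080 × 149.205195 = 459,552.0004

C$459,552.00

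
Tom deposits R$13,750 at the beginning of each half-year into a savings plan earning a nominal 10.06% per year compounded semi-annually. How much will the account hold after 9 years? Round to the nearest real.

Periodic rate i = 0.1006/2 = 0.0503; n = 9 × 2 = 18 periods.
FV = 13750 × [(1+0.0503)^18 − 1] / 0.0503 × (1+i) = 13750 × 29.630283 = 407,416.3971
(annuity-due: payments at period start, so ×(1+i).)

R$407,416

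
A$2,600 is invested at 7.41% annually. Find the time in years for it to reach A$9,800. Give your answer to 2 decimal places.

n = ln(9800/2600) / ln(1+0.0741) = ln(3.76923) / 0.071483 = 18.5620 years

18.56 years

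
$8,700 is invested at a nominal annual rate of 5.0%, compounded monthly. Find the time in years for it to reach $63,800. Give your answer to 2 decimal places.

39.93 years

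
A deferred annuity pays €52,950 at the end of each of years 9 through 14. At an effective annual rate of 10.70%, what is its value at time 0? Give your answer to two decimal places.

PV at t=8 (ordinary 6-year annuity): 52950 × a(6|0.107) = 52950 × 4.267352 = 225,956.3090
Discount back 8 years: 225,956.3090 × (1+0.107)^(−8) = 225,956.3090 × 0.443424 = 100,194.4129

€100,194.41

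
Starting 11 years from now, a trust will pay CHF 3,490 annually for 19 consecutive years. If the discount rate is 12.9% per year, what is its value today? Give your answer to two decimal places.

CHF 7,238.86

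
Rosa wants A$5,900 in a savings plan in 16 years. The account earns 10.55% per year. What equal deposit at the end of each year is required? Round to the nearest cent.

PMT = 5900 / ( [(1+0.1055)^16 − 1] / 0.1055 ) = 5900 / 37.693675 = 156.5249

A$156.52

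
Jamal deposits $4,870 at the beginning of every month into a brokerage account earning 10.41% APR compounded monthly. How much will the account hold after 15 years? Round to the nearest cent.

$2,114,377.44

i = 0.1041/12 = 0.008675 per month; n = 15·12 = 180.
Accumulation factor s(180|0.008675) × (1+i) = 434.163745; FV = 4870 × 434.163745 = 2,114,377.4367
(annuity-due: payments at period start, so ×(1+i).)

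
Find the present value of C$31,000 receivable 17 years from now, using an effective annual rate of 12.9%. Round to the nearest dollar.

C$3,941

PV = FV·(1+i)^(−n) = 31,000 × 0.127117 = 3,940.6211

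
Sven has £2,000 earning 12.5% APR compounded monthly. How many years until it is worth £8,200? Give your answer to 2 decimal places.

Periodic rate i = 0.125/12 = 0.0104167.
n = ln(8200/2000) / ln(1+0.0104167) = ln(4.10000) / 0.010363 = 136.1590 months
= 136.1590/12 years

11.35 years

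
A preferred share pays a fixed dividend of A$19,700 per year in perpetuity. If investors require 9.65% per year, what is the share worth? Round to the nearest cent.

PV = PMT / i = 19700 / 0.0965 = 204,145.0777

A$204,145.08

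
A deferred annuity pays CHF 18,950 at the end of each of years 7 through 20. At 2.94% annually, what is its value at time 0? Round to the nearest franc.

PV at t=6 (ordinary 14-year annuity): 18950 × a(14|0.0294) = 18950 × 11.342412 = 214,938.7151
PV₀ = 214,938.7151 / (1+0.0294)^6 = 214,938.7151 / 1.189885 = 180,638.2282

CHF 180,638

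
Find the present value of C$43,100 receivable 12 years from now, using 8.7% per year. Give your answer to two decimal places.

Discount factor = (1+0.087)^(−12) = 0.367490; PV = 43,100 × 0.367490 = 15,838.8170

C$15,838.82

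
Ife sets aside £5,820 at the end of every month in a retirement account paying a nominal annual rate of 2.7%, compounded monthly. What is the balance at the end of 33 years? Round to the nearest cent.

£3,712,196.53

Periodic rate i = 0.027/12 = 0.00225; n = 33 × 12 = 396 periods.
FV = 5820 × [(1+0.00225)^396 − 1] / 0.00225 = 5820 × 637.834455 = 3,712,196.5263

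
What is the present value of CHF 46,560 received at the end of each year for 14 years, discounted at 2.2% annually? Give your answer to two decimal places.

CHF 555,813.41

PV = 46560 × [1 − (1+0.022)^(−14)] / 0.022 = 46560 × 11.937573 = 555,813.4149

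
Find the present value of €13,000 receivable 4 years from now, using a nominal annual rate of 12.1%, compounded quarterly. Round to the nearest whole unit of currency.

€8,070

i = 0.121/4 = 0.03025 per quarter; n = 4·4 = 16.
Discount factor = (1+0.03025)^(−16) = 0.620752; PV = 13,000 × 0.620752 = 8,069.7742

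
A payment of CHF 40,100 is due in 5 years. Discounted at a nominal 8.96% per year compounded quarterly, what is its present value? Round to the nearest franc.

i = 0.0896/4 = 0.0224 per quarter; n = 5·4 = 20.
PV = 40,100 / (1 + 0.0224)^20 = 40,100 / 1.557460 = 25,747.0547

CHF 25,747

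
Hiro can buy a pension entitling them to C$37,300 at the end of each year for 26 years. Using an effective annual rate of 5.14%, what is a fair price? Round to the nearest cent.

C$528,539.27

PV = 37300 × [1 − (1+0.0514)^(−26)] / 0.0514 = 37300 × 14.169954 = 528,539.2675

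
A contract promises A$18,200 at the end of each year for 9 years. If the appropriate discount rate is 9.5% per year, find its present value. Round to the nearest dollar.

Annuity factor a(9|0.095) = 5.875284; PV = 18200 × 5.875284 = 106,930.1660

A$106,930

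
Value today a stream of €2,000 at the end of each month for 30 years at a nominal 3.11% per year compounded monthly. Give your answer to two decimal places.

€467,770.90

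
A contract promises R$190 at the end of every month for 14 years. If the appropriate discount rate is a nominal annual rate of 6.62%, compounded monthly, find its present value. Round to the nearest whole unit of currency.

R$20,774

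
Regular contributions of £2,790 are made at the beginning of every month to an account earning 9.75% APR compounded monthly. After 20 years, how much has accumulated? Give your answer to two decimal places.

£2,067,882.57

Periodic rate i = 0.0975/12 = 0.008125; n = 20 × 12 = 240 periods.
Accumulation factor s(240|0.008125) × (1+i) = 741.176550; FV = 2790 × 741.176550 = 2,067,882.5734
(annuity-due: payments at period start, so ×(1+i).)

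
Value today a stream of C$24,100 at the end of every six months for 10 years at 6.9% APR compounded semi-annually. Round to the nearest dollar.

C$344,074

Periodic rate i = 0.069/2 = 0.0345; n = 10 × 2 = 20 periods.
PV = 24100 × [1 − (1+0.0345)^(−20)] / 0.0345 = 24100 × 14.276919 = 344,073.7361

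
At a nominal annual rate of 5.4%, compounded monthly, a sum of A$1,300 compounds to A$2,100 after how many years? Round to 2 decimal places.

8.90 years

Periodic rate i = 0.054/12 = 0.0045.
(1+i)^n = 2100/1300 = 1.61538, so n = ln 1.61538 / ln 1.0045 = 106.8114 months
= 106.8114/12 years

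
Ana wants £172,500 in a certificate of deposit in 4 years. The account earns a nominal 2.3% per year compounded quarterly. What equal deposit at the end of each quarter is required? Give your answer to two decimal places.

Periodic rate i = 0.023/4 = 0.00575; n = 4 × 4 = 16 periods.
FV-annuity factor = 16.708866; PMT = 172500 / 16.708866 = 10,323.8605

£10,323.86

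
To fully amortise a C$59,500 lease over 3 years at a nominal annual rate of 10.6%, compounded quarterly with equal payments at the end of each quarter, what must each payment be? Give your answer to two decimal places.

C$5,853.29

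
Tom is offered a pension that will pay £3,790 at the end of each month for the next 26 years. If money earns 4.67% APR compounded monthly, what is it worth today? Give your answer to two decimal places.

i = 0.0467/12 = 0.00389167 per month; n = 26·12 = 312.
Annuity factor a(312|0.00389167) = 180.475872; PV = 3790 × 180.475872 = 684,003.5549

£684,003.55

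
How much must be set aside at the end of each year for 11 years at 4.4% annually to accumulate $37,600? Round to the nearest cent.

$2,730.70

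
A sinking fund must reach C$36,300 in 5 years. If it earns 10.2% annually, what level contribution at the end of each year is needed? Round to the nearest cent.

C$5,922.22

FV-annuity factor = 6.129454; PMT = 36300 / 6.129454 = 5,922.2238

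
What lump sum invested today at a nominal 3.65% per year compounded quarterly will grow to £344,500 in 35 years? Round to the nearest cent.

Periodic rate i = 0.0365/4 = 0.009125; n = 35 × 4 = 140 periods.
PV = 344,500 / (1 + 0.009125)^140 = 344,500 / 3.566935 = 96,581.5248

£96,581.52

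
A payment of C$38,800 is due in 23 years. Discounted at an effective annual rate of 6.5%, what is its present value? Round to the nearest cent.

PV = 38,800 / (1 + 0.065)^23 = 38,800 / 4.256386 = 9,115.7152

C$9,115.72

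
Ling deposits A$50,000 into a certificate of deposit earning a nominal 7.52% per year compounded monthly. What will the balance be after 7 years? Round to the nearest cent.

A$84,502.45

Periodic rate i = 0.0752/12 = 0.00626667; n = 7 × 12 = 84 periods.
FV = 50,000 × (1 + 0.00626667)^84 = 84,502.4457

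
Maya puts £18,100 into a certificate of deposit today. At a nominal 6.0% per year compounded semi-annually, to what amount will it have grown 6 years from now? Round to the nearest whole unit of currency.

Periodic rate i = 0.06/2 = 0.03; n = 6 × 2 = 12 periods.
18,100 × (1+0.03)^12 = 18,100 × 1.425761 = 25,806.2721

£25,806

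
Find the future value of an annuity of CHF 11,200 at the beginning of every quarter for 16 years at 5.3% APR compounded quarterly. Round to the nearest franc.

CHF 1,132,275

With 4 periods per year: i = 0.01325, n = 64.
FV = 11200 × [(1+0.01325)^64 − 1] / 0.01325 × (1+i) = 11200 × 101.095985 = 1,132,275.0344
(Beginning-of-period payments → annuity-due factor ×(1+i).)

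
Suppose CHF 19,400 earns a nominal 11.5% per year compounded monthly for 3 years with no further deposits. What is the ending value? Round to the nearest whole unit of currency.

CHF 27,348

With 12 periods per year: i = 0.00958333, n = 36.
FV = 19,400 × (1 + 0.00958333)^36 = 27,347.6452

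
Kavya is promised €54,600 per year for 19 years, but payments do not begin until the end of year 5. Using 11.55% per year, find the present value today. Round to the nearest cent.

€267,038.14

Value one period before first payment (t=4): 54600 × [1 − (1+0.1155)^(−19)] / 0.1155 = 54600 × 7.572843 = 413,477.2201
PV₀ = 413,477.2201 / (1+0.1155)^4 = 413,477.2201 / 1.548383 = 267,038.1369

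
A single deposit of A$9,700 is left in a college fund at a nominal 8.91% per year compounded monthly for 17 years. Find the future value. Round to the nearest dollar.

A$43,870

Periodic rate i = 0.0891/12 = 0.007425; n = 17 × 12 = 204 periods.
FV = 9,700 × (1 + 0.007425)^204 = 43,869.9793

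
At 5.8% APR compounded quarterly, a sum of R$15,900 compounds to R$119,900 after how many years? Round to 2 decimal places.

Periodic rate i = 0.058/4 = 0.0145.
n = ln(119900/15900) / ln(1+0.0145) = ln(7.54088) / 0.014396 = 140.3415 quarters
= 140.3415/4 years

35.09 years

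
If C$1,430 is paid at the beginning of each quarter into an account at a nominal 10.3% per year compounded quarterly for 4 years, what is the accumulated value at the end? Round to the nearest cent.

C$28,594.83

i = 0.103/4 = 0.02575 per quarter; n = 4·4 = 16.
FV = 1430 × [(1+0.02575)^16 − 1] / 0.02575 × (1+i) = 1430 × 19.996385 = 28,594.8303
Payments are at the start of each period, so multiply by (1+i).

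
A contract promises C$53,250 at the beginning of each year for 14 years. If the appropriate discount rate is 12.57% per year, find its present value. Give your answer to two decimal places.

Annuity factor a(14|0.1257) × (1+i) = 7.248699; PV = 53250 × 7.248699 = 385,993.2157
(Beginning-of-period payments → annuity-due factor ×(1+i).)

C$385,993.22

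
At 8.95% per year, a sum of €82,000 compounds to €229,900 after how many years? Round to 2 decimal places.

12.03 years

n = ln(229900/82000) / ln(1+0.0895) = ln(2.80366) / 0.085719 = 12.0268 years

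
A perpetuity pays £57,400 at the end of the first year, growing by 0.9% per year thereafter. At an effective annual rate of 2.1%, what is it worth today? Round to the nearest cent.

PV = PMT / (i − g) = 57400 / (0.021 − 0.009) = 57400 / 0.012000 = 4,783,333.3333

£4,783,333.33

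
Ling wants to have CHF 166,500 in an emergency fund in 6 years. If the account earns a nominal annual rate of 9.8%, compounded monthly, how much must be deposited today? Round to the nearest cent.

CHF 92,701.38

i = 0.098/12 = 0.00816667 per month; n = 6·12 = 72.
PV = 166,500 / (1 + 0.00816667)^72 = 166,500 / 1.796090 = 92,701.3761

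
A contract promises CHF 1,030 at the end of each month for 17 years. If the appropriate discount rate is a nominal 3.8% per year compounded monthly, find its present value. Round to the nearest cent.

CHF 154,606.23

With 12 periods per year: i = 0.00316667, n = 204.
PV = PMT · [1 − (1+i)^(−n)] / i = 1030 · 150.103139 = 154,606.2336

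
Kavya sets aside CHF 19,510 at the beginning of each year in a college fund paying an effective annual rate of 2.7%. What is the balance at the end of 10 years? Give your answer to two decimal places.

Accumulation factor s(10|0.027) × (1+i) = 11.612033; FV = 19510 × 11.612033 = 226,550.7575
Payments are at the start of each period, so multiply by (1+i).

CHF 226,550.76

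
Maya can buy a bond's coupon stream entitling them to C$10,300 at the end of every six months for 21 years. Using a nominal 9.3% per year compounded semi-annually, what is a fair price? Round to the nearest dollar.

With 2 periods per year: i = 0.0465, n = 42.
Annuity factor a(42|0.0465) = 18.317516; PV = 10300 × 18.317516 = 188,670.4157

C$188,670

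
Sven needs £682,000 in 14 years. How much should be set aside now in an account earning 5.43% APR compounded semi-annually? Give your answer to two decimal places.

Periodic rate i = 0.0543/2 = 0.02715; n = 14 × 2 = 28 periods.
PV = FV·(1+i)^(−n) = 682,000 × 0.472337 = 322,133.5814

£322,133.58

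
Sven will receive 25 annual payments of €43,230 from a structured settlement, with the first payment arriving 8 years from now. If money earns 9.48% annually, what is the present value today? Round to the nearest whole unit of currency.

Value one period before first payment (t=7): 43230 × [1 − (1+0.0948)^(−25)] / 0.0948 = 43230 × 9.452494 = 408,631.3356
Discount back 7 years: 408,631.3356 × (1+0.0948)^(−7) = 408,631.3356 × 0.530465 = 216,764.4938

€216,764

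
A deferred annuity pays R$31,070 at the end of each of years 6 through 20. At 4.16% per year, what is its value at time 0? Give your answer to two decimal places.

R$278,632.99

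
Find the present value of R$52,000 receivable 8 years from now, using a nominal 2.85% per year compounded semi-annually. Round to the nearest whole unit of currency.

R$41,465

i = 0.0285/2 = 0.01425 per half-year; n = 8·2 = 16.
PV = 52,000 / (1 + 0.01425)^16 = 52,000 / 1.254066 = 41,465.1348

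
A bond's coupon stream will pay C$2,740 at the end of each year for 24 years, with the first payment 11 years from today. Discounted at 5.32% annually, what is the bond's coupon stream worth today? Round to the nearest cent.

C$21,830.81

PV at t=10 (ordinary 24-year annuity): 2740 × a(24|0.0532) = 2740 × 13.379130 = 36,658.8169
Discount back 10 years: 36,658.8169 × (1+0.0532)^(−10) = 36,658.8169 × 0.595513 = 21,830.8145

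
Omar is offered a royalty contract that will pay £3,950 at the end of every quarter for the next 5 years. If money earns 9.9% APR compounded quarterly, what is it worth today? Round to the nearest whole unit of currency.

i = 0.099/4 = 0.02475 per quarter; n = 5·4 = 20.
PV = 3950 × [1 − (1+0.02475)^(−20)] / 0.02475 = 3950 × 15.626040 = 61,722.8577

£61,723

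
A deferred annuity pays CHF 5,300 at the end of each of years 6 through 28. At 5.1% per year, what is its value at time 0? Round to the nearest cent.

CHF 55,226.16

Value one period before first payment (t=5): 5300 × [1 − (1+0.051)^(−23)] / 0.051 = 5300 × 13.362341 = 70,820.4078
Discount back 5 years: 70,820.4078 × (1+0.051)^(−5) = 70,820.4078 × 0.779806 = 55,226.1595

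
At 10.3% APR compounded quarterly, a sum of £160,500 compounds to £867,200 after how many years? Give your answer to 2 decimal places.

16.59 years

Periodic rate i = 0.103/4 = 0.02575.
(1+i)^n = 867200/160500 = 5.40312, so n = ln 5.40312 / ln 1.02575 = 66.3535 quarters
= 66.3535/4 years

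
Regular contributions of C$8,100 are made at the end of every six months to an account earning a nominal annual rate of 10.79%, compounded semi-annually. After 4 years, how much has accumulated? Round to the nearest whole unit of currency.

C$78,449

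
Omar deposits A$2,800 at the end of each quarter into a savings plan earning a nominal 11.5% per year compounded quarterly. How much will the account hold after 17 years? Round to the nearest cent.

Periodic rate i = 0.115/4 = 0.02875; n = 17 × 4 = 68 periods.
FV = 2800 × [(1+0.02875)^68 − 1] / 0.02875 = 2800 × 204.236064 = 571,860.9786

A$571,860.98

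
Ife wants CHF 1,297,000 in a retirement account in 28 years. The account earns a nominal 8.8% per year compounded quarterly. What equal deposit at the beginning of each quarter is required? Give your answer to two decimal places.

i = 0.088/4 = 0.022 per quarter; n = 28·4 = 112.
FV-annuity factor × (1+i) = 485.076388; PMT = 1.297e+06 / 485.076388 = 2,673.8057

CHF 2,673.81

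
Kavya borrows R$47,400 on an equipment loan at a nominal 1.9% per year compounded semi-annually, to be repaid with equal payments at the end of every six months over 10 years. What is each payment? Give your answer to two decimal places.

With 2 periods per year: i = 0.0095, n = 20.
PMT = 47400 / ( [1 − (1+0.0095)^(−20)] / 0.0095 ) = 47400 / 18.136726 = 2,613.4816

R$2,613.48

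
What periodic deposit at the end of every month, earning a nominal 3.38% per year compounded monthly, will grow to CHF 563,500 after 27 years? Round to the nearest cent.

CHF 1,066.95

Periodic rate i = 0.0338/12 = 0.00281667; n = 27 × 12 = 324 periods.
PMT = 563500 / ( [(1+0.00281667)^324 − 1] / 0.00281667 ) = 563500 / 528.140928 = 1,066.9501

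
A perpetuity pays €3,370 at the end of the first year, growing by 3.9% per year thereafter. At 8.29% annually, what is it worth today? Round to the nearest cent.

PV = PMT / (i − g) = 3370 / (0.0829 − 0.039) = 3370 / 0.043900 = 76,765.3759

€76,765.38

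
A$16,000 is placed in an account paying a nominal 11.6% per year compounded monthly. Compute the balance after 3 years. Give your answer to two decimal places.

A$22,621.88

Periodic rate i = 0.116/12 = 0.00966667; n = 3 × 12 = 36 periods.
FV = PV·(1+i)^n = 16,000 × 1.413867 = 22,621.8778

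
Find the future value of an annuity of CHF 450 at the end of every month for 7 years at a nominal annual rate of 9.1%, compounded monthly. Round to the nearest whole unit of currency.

CHF 52,591

With 12 periods per year: i = 0.00758333, n = 84.
FV = 450 × [(1+0.00758333)^84 − 1] / 0.00758333 = 450 × 116.869654 = 52,591.3442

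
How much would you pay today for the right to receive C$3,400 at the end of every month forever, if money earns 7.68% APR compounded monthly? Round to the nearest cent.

Periodic rate i = 0.0768/12 = 0.0064.
PV = PMT / i = 3400 / 0.0064 = 531,250.0000

C$531,250.00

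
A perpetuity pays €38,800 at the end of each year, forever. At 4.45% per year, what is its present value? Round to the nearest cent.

€871,910.11

PV = PMT / i = 38800 / 0.0445 = 871,910.1124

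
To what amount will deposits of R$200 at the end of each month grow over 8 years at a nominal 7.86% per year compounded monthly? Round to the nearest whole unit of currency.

R$26,611

i = 0.0786/12 = 0.00655 per month; n = 8·12 = 96.
FV = PMT · [(1+i)^n − 1] / i = 200 · 133.056115 = 26,611.2230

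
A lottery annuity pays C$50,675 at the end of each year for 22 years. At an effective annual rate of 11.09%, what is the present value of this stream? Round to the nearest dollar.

C$411,756

PV = PMT · [1 − (1+i)^(−n)] / i = 50675 · 8.125432 = 411,756.2510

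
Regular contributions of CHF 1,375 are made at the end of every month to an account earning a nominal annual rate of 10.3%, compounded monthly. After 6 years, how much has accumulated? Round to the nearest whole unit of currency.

Periodic rate i = 0.103/12 = 0.00858333; n = 6 × 12 = 72 periods.
FV = PMT · [(1+i)^n − 1] / i = 1375 · 99.067320 = 136,217.5653

CHF 136,218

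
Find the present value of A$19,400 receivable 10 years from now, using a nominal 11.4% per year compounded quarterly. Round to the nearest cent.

A$6,304.20

Periodic rate i = 0.114/4 = 0.0285; n = 10 × 4 = 40 periods.
PV = 19,400 / (1 + 0.0285)^40 = 19,400 / 3.077314 = 6,304.1986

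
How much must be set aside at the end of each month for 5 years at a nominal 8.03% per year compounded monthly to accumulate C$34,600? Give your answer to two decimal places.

C$470.53

Periodic rate i = 0.0803/12 = 0.00669167; n = 5 × 12 = 60 periods.
PMT = 34600 / ( [(1+0.00669167)^60 − 1] / 0.00669167 ) = 34600 / 73.534342 = 470.5285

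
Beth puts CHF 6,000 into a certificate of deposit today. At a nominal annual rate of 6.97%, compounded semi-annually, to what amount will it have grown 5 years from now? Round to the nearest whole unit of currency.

i = 0.0697/2 = 0.03485 per half-year; n = 5·2 = 10.
FV = PV·(1+i)^n = 6,000 × 1.408556 = 8,451.3345

CHF 8,451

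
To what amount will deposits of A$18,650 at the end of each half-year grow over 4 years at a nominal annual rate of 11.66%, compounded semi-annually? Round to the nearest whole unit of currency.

A$183,465

i = 0.1166/2 = 0.0583 per half-year; n = 4·2 = 8.
FV = 18650 × [(1+0.0583)^8 − 1] / 0.0583 = 18650 × 9.837275 = 183,465.1754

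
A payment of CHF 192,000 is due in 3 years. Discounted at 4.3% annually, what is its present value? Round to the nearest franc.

PV = 192,000 / (1 + 0.043)^3 = 192,000 / 1.134627 = 169,218.6802

CHF 169,219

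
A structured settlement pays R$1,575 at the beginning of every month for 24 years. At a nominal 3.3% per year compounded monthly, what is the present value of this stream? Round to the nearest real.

R$313,896

With 12 periods per year: i = 0.00275, n = 288.
Annuity factor a(288|0.00275) × (1+i) = 199.299068; PV = 1575 × 199.299068 = 313,896.0328
Payments are at the start of each period, so multiply by (1+i).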